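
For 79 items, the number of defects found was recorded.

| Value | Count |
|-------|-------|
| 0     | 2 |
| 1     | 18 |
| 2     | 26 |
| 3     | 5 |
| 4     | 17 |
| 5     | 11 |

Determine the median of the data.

Cumulative frequencies: 2, 20, 46, 51, 68, 79
n = 79, so the median is the value in position (n+1)/2 = 40.
Position 40 falls at value 2.

2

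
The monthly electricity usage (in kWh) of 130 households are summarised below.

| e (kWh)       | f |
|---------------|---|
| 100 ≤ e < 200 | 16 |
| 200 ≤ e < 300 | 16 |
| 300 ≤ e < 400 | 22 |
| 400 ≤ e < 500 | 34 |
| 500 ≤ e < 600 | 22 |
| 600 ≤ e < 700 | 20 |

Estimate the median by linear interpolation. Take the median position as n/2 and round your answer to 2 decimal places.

Cumulative frequencies: 16, 32, 54, 88, 110, 130
n = 130; position = n/2 = 65.
This falls in the class 400 ≤ e < 500: L = 400, F = 54, f = 34, h = 100.
Median ≈ 400 + ((65 − 54) / 34) × 100 = 432.3529

432.35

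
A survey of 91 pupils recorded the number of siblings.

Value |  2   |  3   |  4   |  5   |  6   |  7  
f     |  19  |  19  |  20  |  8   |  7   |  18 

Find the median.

4

Cumulative frequencies: 19, 38, 58, 66, 73, 91
n = 91, so the median is the value in position (n+1)/2 = 46.
Position 46 falls at value 4.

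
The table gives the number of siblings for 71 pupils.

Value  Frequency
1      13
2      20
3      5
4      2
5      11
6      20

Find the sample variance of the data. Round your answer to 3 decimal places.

3.967

Values: 1, 2, 3, 4, 5, 6
n = 71, Σfx = 251, mean = 3.5352
Σfx² = 1165
Σf(x − x̄)² = Σfx² − (Σfx)²/n = 1165 − 251²/71 = 277.6620
Sample variance = 277.6620 / 70 = 3.9666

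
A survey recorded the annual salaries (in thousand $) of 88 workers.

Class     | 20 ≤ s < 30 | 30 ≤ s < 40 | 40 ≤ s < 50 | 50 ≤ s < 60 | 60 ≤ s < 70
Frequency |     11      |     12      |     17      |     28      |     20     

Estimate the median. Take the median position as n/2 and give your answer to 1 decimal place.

51.4

Cumulative frequencies: 11, 23, 40, 68, 88
n = 88; position = n/2 = 44.
This falls in the class 50 ≤ s < 60: L = 50, F = 40, f = 28, h = 10.
Median ≈ 50 + ((44 − 40) / 28) × 10 = 51.4286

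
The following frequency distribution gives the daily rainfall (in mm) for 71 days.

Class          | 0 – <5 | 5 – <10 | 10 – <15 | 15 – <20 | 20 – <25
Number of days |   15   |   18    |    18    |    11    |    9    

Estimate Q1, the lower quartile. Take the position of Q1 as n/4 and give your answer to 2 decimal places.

Cumulative frequencies: 15, 33, 51, 62, 71
n = 71; position = n/4 = 17.75.
This falls in the class 5 – <10: L = 5, F = 15, f = 18, h = 5.
Lower quartile ≈ 5 + ((17.75 − 15) / 18) × 5 = 5.7639

5.76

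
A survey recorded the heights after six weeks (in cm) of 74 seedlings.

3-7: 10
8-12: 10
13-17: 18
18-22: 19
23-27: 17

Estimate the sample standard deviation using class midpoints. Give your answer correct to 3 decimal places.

Midpoints: 5, 10, 15, 20, 25
n = 74, Σfm = 1225, mean = 16.5541
Σfm² = 23525
Σf(m − x̄)² = Σfm² − (Σfm)²/n = 23525 − 1225²/74 = 3246.2838
Sample variance = 3246.2838 / 73 = 44.4696
Standard deviation = √44.4696 = 6.6686

6.669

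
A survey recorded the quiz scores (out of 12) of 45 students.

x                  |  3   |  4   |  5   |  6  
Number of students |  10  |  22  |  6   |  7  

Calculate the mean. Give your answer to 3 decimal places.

Values: 3, 4, 5, 6
Σfx = 10×3 + 22×4 + 6×5 + 7×6 = 190
n = Σf = 45
Mean = 190 / 45 = 4.2222

4.222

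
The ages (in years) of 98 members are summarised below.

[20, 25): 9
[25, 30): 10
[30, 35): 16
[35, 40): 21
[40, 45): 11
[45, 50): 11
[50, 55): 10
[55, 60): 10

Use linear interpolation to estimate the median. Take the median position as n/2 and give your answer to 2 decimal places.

38.33

Cumulative frequencies: 9, 19, 35, 56, 67, 78, 88, 98
n = 98; position = n/2 = 49.
This falls in the class [35, 40): L = 35, F = 35, f = 21, h = 5.
Median ≈ 35 + ((49 − 35) / 21) × 5 = 38.3333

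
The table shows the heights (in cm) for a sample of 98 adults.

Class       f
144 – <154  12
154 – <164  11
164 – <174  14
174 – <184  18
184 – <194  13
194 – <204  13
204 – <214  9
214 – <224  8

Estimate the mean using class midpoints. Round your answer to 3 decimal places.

Midpoints: 149, 159, 169, 179, 189, 199, 209, 219
Σfm = 12×149 + 11×159 + 14×169 + 18×179 + 13×189 + 13×199 + 9×209 + 8×219 = 17802
n = Σf = 98
Mean = 17802 / 98 = 181.6531

181.653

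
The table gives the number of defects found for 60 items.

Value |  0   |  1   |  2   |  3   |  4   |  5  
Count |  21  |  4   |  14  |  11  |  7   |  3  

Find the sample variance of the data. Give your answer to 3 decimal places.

2.569

Values: 0, 1, 2, 3, 4, 5
n = 60, Σfx = 108, mean = 1.8000
Σfx² = 346
Σf(x − x̄)² = Σfx² − (Σfx)²/n = 346 − 108²/60 = 151.6000
Sample variance = 151.6000 / 59 = 2.5695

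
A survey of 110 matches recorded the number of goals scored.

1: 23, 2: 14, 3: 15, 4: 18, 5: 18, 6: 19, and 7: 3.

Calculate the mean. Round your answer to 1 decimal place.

3.6

Values: 1, 2, 3, 4, 5, 6, 7
Σfx = 23×1 + 14×2 + 15×3 + 18×4 + 18×5 + 19×6 + 3×7 = 393
n = Σf = 110
Mean = 393 / 110 = 3.5727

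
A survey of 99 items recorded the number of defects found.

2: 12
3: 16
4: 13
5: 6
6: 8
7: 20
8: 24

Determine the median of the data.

6

Cumulative frequencies: 12, 28, 41, 47, 55, 75, 99
n = 99, so the median is the value in position (n+1)/2 = 50.
Position 50 falls at value 6.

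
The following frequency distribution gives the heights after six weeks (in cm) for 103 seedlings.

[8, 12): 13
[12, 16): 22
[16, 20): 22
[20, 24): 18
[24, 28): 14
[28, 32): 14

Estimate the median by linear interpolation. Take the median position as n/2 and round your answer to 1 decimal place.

19.0

Cumulative frequencies: 13, 35, 57, 75, 89, 103
n = 103; position = n/2 = 51.5.
This falls in the class [16, 20): L = 16, F = 35, f = 22, h = 4.
Median ≈ 16 + ((51.5 − 35) / 22) × 4 = 19.0000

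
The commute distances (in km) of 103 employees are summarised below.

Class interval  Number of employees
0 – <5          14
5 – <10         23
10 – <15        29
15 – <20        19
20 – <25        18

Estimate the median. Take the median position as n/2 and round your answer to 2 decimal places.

12.50

Cumulative frequencies: 14, 37, 66, 85, 103
n = 103; position = n/2 = 51.5.
This falls in the class 10 – <15: L = 10, F = 37, f = 29, h = 5.
Median ≈ 10 + ((51.5 − 37) / 29) × 5 = 12.5000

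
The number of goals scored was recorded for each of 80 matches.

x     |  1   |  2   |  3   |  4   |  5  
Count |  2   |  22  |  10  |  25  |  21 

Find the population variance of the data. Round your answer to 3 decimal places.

Values: 1, 2, 3, 4, 5
n = 80, Σfx = 281, mean = 3.5125
Σfx² = 1105
Σf(x − x̄)² = Σfx² − (Σfx)²/n = 1105 − 281²/80 = 117.9875
Population variance = 117.9875 / 80 = 1.4748

1.475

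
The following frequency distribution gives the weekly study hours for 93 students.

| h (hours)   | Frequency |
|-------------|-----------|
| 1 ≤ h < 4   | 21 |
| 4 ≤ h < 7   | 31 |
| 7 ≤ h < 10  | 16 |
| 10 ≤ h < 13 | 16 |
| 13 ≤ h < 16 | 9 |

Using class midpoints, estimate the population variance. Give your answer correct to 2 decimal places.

14.58

Midpoints: 2.5, 5.5, 8.5, 11.5, 14.5
n = 93, Σfm = 673.5, mean = 7.2419
Σfm² = 6233.25
Σf(m − x̄)² = Σfm² − (Σfm)²/n = 6233.25 − 673.5²/93 = 1355.8065
Population variance = 1355.8065 / 93 = 14.5786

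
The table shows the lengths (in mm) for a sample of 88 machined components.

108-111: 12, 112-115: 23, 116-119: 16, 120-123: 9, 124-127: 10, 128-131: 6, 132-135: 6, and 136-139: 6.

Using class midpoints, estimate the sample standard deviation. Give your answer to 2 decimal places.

Midpoints: 109.5, 113.5, 117.5, 121.5, 125.5, 129.5, 133.5, 137.5
n = 88, Σfm = 10556, mean = 119.9545
Σfm² = 1272430
Σf(m − x̄)² = Σfm² − (Σfm)²/n = 1272430 − 10556²/88 = 6189.8182
Sample variance = 6189.8182 / 87 = 71.1473
Standard deviation = √71.1473 = 8.4349

8.43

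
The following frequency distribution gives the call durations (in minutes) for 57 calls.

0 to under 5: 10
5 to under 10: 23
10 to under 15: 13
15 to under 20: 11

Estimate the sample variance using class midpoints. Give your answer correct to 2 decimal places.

Midpoints: 2.5, 7.5, 12.5, 17.5
n = 57, Σfm = 552.5, mean = 9.6930
Σfm² = 6756.25
Σf(m − x̄)² = Σfm² − (Σfm)²/n = 6756.25 − 552.5²/57 = 1400.8772
Sample variance = 1400.8772 / 56 = 25.0157

25.02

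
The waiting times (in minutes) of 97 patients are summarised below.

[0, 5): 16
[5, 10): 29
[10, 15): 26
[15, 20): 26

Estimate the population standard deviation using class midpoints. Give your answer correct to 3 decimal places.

5.236

Midpoints: 2.5, 7.5, 12.5, 17.5
n = 97, Σfm = 1037.5, mean = 10.6959
Σfm² = 13756.25
Σf(m − x̄)² = Σfm² − (Σfm)²/n = 13756.25 − 1037.5²/97 = 2659.2784
Population variance = 2659.2784 / 97 = 27.4152
Standard deviation = √27.4152 = 5.2360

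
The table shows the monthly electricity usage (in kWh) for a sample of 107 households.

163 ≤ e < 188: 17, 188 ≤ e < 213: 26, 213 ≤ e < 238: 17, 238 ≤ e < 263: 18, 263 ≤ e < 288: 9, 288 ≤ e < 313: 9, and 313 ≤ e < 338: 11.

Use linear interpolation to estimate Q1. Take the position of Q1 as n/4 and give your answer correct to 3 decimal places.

Cumulative frequencies: 17, 43, 60, 78, 87, 96, 107
n = 107; position = n/4 = 26.75.
This falls in the class 188 ≤ e < 213: L = 188, F = 17, f = 26, h = 25.
Lower quartile ≈ 188 + ((26.75 − 17) / 26) × 25 = 197.3750

197.375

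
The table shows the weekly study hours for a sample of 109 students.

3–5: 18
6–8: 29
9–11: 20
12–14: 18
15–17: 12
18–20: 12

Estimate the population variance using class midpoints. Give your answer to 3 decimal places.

22.578

Midpoints: 4, 7, 10, 13, 16, 19
n = 109, Σfm = 1129, mean = 10.3578
Σfm² = 14155
Σf(m − x̄)² = Σfm² − (Σfm)²/n = 14155 − 1129²/109 = 2461.0459
Population variance = 2461.0459 / 109 = 22.5784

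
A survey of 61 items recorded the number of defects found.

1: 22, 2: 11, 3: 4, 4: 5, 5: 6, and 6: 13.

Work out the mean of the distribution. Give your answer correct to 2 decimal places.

3.02

Values: 1, 2, 3, 4, 5, 6
Σfx = 22×1 + 11×2 + 4×3 + 5×4 + 6×5 + 13×6 = 184
n = Σf = 61
Mean = 184 / 61 = 3.0164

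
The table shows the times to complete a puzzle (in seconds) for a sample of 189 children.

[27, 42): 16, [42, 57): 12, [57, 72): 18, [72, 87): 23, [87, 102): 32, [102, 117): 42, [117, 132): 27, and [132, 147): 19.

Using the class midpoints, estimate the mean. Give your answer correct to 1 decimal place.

94.0

Midpoints: 34.5, 49.5, 64.5, 79.5, 94.5, 109.5, 124.5, 139.5
Σfm = 16×34.5 + 12×49.5 + 18×64.5 + 23×79.5 + 32×94.5 + 42×109.5 + 27×124.5 + 19×139.5 = 17770.5
n = Σf = 189
Mean = 17770.5 / 189 = 94.0238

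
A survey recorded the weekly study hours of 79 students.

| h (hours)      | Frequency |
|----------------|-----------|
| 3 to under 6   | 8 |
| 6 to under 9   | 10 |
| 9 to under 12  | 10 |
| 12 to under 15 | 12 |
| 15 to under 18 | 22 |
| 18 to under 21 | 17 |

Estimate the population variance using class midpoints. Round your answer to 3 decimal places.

24.146

Midpoints: 4.5, 7.5, 10.5, 13.5, 16.5, 19.5
n = 79, Σfm = 1072.5, mean = 13.5759
Σfm² = 16467.75
Σf(m − x̄)² = Σfm² − (Σfm)²/n = 16467.75 − 1072.5²/79 = 1907.5443
Population variance = 1907.5443 / 79 = 24.1461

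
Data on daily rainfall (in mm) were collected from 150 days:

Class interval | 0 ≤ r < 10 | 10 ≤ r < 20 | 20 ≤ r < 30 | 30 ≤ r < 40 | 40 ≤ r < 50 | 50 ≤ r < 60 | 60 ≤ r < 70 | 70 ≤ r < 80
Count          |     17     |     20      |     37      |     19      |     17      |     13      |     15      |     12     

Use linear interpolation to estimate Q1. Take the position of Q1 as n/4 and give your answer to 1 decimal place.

Cumulative frequencies: 17, 37, 74, 93, 110, 123, 138, 150
n = 150; position = n/4 = 37.5.
This falls in the class 20 ≤ r < 30: L = 20, F = 37, f = 37, h = 10.
Lower quartile ≈ 20 + ((37.5 − 37) / 37) × 10 = 20.1351

20.1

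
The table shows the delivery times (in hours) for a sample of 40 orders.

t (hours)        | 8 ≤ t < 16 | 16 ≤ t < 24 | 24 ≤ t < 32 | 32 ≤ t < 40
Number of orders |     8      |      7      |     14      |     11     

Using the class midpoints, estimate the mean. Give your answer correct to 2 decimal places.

Midpoints: 12, 20, 28, 36
Σfm = 8×12 + 7×20 + 14×28 + 11×36 = 1024
n = Σf = 40
Mean = 1024 / 40 = 25.6000

25.60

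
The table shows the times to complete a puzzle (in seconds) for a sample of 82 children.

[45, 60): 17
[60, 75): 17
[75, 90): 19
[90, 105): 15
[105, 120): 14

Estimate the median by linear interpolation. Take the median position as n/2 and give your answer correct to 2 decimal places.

80.53

Cumulative frequencies: 17, 34, 53, 68, 82
n = 82; position = n/2 = 41.
This falls in the class [75, 90): L = 75, F = 34, f = 19, h = 15.
Median ≈ 75 + ((41 − 34) / 19) × 15 = 80.5263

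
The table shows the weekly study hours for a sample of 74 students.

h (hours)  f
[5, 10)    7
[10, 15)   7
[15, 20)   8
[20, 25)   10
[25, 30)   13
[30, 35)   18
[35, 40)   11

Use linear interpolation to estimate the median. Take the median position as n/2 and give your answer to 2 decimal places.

Cumulative frequencies: 7, 14, 22, 32, 45, 63, 74
n = 74; position = n/2 = 37.
This falls in the class [25, 30): L = 25, F = 32, f = 13, h = 5.
Median ≈ 25 + ((37 − 32) / 13) × 5 = 26.9231

26.92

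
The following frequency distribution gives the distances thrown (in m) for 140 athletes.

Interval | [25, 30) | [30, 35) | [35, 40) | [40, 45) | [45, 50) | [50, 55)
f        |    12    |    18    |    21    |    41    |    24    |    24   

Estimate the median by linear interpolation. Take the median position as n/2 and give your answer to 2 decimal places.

Cumulative frequencies: 12, 30, 51, 92, 116, 140
n = 140; position = n/2 = 70.
This falls in the class [40, 45): L = 40, F = 51, f = 41, h = 5.
Median ≈ 40 + ((70 − 51) / 41) × 5 = 42.3171

42.32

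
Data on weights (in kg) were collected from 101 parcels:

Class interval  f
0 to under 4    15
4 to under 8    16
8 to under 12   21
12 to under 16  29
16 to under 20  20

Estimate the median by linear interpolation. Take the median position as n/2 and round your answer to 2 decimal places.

11.71

Cumulative frequencies: 15, 31, 52, 81, 101
n = 101; position = n/2 = 50.5.
This falls in the class 8 to under 12: L = 8, F = 31, f = 21, h = 4.
Median ≈ 8 + ((50.5 − 31) / 21) × 4 = 11.7143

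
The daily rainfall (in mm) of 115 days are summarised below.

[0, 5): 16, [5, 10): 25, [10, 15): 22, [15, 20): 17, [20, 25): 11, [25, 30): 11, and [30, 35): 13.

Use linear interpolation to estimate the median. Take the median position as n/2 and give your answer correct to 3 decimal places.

13.750

Cumulative frequencies: 16, 41, 63, 80, 91, 102, 115
n = 115; position = n/2 = 57.5.
This falls in the class [10, 15): L = 10, F = 41, f = 22, h = 5.
Median ≈ 10 + ((57.5 − 41) / 22) × 5 = 13.7500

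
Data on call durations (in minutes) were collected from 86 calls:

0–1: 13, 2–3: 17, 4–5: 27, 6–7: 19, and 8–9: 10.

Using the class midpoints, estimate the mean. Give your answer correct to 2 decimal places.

Midpoints: 0.5, 2.5, 4.5, 6.5, 8.5
Σfm = 13×0.5 + 17×2.5 + 27×4.5 + 19×6.5 + 10×8.5 = 379
n = Σf = 86
Mean = 379 / 86 = 4.4070

4.41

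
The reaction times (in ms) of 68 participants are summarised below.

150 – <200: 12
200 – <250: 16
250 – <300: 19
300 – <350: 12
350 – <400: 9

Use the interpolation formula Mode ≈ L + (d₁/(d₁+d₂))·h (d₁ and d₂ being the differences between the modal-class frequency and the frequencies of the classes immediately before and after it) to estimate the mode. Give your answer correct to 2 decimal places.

Modal class: 250 – <300 (highest frequency 19).
d₁ = 19 − 16 = 3, d₂ = 19 − 12 = 7
Mode ≈ 250 + (3/(3+7)) × 50 = 250 + 15.0000 = 265.0000

265.00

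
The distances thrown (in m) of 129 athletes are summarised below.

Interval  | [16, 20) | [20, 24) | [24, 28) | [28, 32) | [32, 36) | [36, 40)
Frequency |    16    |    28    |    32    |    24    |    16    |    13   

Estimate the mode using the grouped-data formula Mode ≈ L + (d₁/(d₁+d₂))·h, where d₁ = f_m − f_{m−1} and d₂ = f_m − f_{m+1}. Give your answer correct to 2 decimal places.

25.33

Modal class: [24, 28) (highest frequency 32).
d₁ = 32 − 28 = 4, d₂ = 32 − 24 = 8
Mode ≈ 24 + (4/(4+8)) × 4 = 24 + 1.3333 = 25.3333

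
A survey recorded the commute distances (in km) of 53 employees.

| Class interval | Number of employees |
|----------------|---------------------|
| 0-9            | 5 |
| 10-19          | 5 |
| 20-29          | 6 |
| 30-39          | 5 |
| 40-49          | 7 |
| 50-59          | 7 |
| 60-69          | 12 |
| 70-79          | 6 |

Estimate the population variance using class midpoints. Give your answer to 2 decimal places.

495.91

Midpoints: 4.5, 14.5, 24.5, 34.5, 44.5, 54.5, 64.5, 74.5
n = 53, Σfm = 2328.5, mean = 43.9340
Σfm² = 128583.25
Σf(m − x̄)² = Σfm² − (Σfm)²/n = 128583.25 − 2328.5²/53 = 26283.0189
Population variance = 26283.0189 / 53 = 495.9060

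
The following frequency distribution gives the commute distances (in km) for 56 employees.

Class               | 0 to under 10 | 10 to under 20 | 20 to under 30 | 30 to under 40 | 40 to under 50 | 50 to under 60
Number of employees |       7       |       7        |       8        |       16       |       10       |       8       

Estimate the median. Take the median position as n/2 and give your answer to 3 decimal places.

33.750

Cumulative frequencies: 7, 14, 22, 38, 48, 56
n = 56; position = n/2 = 28.
This falls in the class 30 to under 40: L = 30, F = 22, f = 16, h = 10.
Median ≈ 30 + ((28 − 22) / 16) × 10 = 33.7500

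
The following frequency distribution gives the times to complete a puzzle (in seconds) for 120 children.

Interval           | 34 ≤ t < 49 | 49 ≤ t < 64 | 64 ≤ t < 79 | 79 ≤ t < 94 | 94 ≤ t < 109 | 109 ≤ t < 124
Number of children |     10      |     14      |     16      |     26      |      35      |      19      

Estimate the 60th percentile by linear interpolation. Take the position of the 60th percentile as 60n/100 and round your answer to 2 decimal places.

Cumulative frequencies: 10, 24, 40, 66, 101, 120
n = 120; position = 60n/100 = 72.
This falls in the class 94 ≤ t < 109: L = 94, F = 66, f = 35, h = 15.
60th percentile ≈ 94 + ((72 − 66) / 35) × 15 = 96.5714

96.57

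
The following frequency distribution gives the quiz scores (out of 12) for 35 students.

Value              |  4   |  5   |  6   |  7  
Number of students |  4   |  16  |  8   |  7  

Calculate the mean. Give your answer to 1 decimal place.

5.5

Values: 4, 5, 6, 7
Σfx = 4×4 + 16×5 + 8×6 + 7×7 = 193
n = Σf = 35
Mean = 193 / 35 = 5.5143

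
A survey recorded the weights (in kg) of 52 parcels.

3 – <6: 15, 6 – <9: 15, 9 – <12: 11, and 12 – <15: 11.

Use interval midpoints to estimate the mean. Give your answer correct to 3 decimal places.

Midpoints: 4.5, 7.5, 10.5, 13.5
Σfm = 15×4.5 + 15×7.5 + 11×10.5 + 11×13.5 = 444
n = Σf = 52
Mean = 444 / 52 = 8.5385

8.538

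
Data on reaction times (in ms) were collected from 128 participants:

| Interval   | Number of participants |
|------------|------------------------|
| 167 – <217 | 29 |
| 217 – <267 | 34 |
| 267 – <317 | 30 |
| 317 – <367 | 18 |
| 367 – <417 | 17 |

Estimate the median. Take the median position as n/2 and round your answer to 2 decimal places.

Cumulative frequencies: 29, 63, 93, 111, 128
n = 128; position = n/2 = 64.
This falls in the class 267 – <317: L = 267, F = 63, f = 30, h = 50.
Median ≈ 267 + ((64 − 63) / 30) × 50 = 268.6667

268.67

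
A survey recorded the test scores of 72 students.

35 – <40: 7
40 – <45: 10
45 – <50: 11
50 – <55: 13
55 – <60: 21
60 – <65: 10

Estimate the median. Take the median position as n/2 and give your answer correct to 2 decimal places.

Cumulative frequencies: 7, 17, 28, 41, 62, 72
n = 72; position = n/2 = 36.
This falls in the class 50 – <55: L = 50, F = 28, f = 13, h = 5.
Median ≈ 50 + ((36 − 28) / 13) × 5 = 53.0769

53.08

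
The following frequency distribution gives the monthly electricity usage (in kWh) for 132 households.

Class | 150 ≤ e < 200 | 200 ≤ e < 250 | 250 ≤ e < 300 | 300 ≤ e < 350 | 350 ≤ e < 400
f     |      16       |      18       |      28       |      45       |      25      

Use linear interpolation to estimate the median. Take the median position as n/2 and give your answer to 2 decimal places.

304.44

Cumulative frequencies: 16, 34, 62, 107, 132
n = 132; position = n/2 = 66.
This falls in the class 300 ≤ e < 350: L = 300, F = 62, f = 45, h = 50.
Median ≈ 300 + ((66 − 62) / 45) × 50 = 304.4444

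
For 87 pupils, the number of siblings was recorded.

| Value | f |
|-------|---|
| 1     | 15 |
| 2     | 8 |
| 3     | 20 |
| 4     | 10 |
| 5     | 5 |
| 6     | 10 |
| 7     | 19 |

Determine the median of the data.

4

Cumulative frequencies: 15, 23, 43, 53, 58, 68, 87
n = 87, so the median is the value in position (n+1)/2 = 44.
Position 44 falls at value 4.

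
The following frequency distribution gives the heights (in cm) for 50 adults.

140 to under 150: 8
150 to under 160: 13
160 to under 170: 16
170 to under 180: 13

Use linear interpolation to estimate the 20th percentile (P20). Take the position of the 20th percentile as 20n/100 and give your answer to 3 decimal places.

Cumulative frequencies: 8, 21, 37, 50
n = 50; position = 20n/100 = 10.
This falls in the class 150 to under 160: L = 150, F = 8, f = 13, h = 10.
20th percentile ≈ 150 + ((10 − 8) / 13) × 10 = 151.5385

151.538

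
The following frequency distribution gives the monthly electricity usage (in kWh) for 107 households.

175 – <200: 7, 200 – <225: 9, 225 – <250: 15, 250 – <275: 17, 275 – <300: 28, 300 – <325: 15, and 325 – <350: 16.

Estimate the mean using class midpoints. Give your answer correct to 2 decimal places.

274.65

Midpoints: 187.5, 212.5, 237.5, 262.5, 287.5, 312.5, 337.5
Σfm = 7×187.5 + 9×212.5 + 15×237.5 + 17×262.5 + 28×287.5 + 15×312.5 + 16×337.5 = 29387.5
n = Σf = 107
Mean = 29387.5 / 107 = 274.6495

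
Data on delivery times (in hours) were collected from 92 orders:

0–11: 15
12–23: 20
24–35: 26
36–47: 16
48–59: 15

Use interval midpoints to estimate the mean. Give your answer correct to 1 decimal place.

Midpoints: 5.5, 17.5, 29.5, 41.5, 53.5
Σfm = 15×5.5 + 20×17.5 + 26×29.5 + 16×41.5 + 15×53.5 = 2666
n = Σf = 92
Mean = 2666 / 92 = 28.9783

29.0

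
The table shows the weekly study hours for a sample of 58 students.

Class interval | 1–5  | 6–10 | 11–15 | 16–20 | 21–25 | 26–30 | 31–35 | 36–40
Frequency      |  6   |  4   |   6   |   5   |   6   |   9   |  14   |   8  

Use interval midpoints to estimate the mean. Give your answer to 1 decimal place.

23.7

Midpoints: 3, 8, 13, 18, 23, 28, 33, 38
Σfm = 6×3 + 4×8 + 6×13 + 5×18 + 6×23 + 9×28 + 14×33 + 8×38 = 1374
n = Σf = 58
Mean = 1374 / 58 = 23.6897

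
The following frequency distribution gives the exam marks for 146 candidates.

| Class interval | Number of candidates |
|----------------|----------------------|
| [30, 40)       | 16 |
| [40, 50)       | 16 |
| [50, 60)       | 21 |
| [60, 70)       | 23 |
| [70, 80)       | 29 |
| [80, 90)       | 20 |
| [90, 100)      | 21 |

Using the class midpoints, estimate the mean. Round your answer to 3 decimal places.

Midpoints: 35, 45, 55, 65, 75, 85, 95
Σfm = 16×35 + 16×45 + 21×55 + 23×65 + 29×75 + 20×85 + 21×95 = 9800
n = Σf = 146
Mean = 9800 / 146 = 67.1233

67.123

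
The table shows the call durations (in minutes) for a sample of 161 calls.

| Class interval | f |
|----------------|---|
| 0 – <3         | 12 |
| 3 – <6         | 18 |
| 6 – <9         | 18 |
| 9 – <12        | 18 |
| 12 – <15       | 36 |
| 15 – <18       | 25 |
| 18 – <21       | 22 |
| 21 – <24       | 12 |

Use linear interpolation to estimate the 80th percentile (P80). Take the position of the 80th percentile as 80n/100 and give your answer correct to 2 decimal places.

Cumulative frequencies: 12, 30, 48, 66, 102, 127, 149, 161
n = 161; position = 80n/100 = 128.8.
This falls in the class 18 – <21: L = 18, F = 127, f = 22, h = 3.
80th percentile ≈ 18 + ((128.8 − 127) / 22) × 3 = 18.2455

18.25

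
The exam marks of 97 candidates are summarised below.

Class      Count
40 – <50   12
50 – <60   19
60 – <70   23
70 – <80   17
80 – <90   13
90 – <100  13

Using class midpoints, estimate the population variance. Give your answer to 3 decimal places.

244.659

Midpoints: 45, 55, 65, 75, 85, 95
n = 97, Σfm = 6695, mean = 69.0206
Σfm² = 485825
Σf(m − x̄)² = Σfm² − (Σfm)²/n = 485825 − 6695²/97 = 23731.9588
Population variance = 23731.9588 / 97 = 244.6594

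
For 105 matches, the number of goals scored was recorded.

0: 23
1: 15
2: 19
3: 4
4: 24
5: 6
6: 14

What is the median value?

2

Cumulative frequencies: 23, 38, 57, 61, 85, 91, 105
n = 105, so the median is the value in position (n+1)/2 = 53.
Position 53 falls at value 2.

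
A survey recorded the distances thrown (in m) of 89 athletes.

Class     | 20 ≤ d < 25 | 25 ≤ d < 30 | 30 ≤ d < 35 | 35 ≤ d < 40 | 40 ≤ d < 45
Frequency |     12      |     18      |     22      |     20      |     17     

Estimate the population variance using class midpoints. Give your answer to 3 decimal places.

Midpoints: 22.5, 27.5, 32.5, 37.5, 42.5
n = 89, Σfm = 2952.5, mean = 33.1742
Σfm² = 101756.25
Σf(m − x̄)² = Σfm² − (Σfm)²/n = 101756.25 − 2952.5²/89 = 3809.5506
Population variance = 3809.5506 / 89 = 42.8039

42.804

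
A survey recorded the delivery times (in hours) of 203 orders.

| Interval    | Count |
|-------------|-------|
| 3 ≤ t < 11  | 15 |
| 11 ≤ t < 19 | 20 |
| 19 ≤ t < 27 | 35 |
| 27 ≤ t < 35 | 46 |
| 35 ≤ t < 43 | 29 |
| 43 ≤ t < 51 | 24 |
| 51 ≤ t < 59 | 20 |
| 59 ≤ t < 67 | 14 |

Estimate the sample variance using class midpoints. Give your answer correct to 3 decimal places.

238.495

Midpoints: 7, 15, 23, 31, 39, 47, 55, 63
n = 203, Σfm = 6877, mean = 33.8768
Σfm² = 281147
Σf(m − x̄)² = Σfm² − (Σfm)²/n = 281147 − 6877²/203 = 48175.9212
Sample variance = 48175.9212 / 202 = 238.4947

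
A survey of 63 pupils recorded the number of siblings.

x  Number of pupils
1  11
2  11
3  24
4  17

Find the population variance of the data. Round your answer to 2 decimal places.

1.08

Values: 1, 2, 3, 4
n = 63, Σfx = 173, mean = 2.7460
Σfx² = 543
Σf(x − x̄)² = Σfx² − (Σfx)²/n = 543 − 173²/63 = 67.9365
Population variance = 67.9365 / 63 = 1.0784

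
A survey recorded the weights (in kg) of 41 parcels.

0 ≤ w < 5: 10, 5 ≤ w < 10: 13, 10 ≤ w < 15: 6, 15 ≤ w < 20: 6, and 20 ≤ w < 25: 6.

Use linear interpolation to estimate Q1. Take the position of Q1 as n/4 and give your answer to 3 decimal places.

Cumulative frequencies: 10, 23, 29, 35, 41
n = 41; position = n/4 = 10.25.
This falls in the class 5 ≤ w < 10: L = 5, F = 10, f = 13, h = 5.
Lower quartile ≈ 5 + ((10.25 − 10) / 13) × 5 = 5.0962

5.096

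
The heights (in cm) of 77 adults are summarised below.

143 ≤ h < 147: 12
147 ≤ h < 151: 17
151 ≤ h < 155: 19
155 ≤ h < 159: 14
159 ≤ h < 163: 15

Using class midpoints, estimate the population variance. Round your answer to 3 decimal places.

28.859

Midpoints: 145, 149, 153, 157, 161
n = 77, Σfm = 11793, mean = 153.1558
Σfm² = 1808389
Σf(m − x̄)² = Σfm² − (Σfm)²/n = 1808389 − 11793²/77 = 2222.1299
Population variance = 2222.1299 / 77 = 28.8588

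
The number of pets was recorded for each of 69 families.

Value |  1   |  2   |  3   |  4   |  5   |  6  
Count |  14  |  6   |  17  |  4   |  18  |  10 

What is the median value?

3

Cumulative frequencies: 14, 20, 37, 41, 59, 69
n = 69, so the median is the value in position (n+1)/2 = 35.
Position 35 falls at value 3.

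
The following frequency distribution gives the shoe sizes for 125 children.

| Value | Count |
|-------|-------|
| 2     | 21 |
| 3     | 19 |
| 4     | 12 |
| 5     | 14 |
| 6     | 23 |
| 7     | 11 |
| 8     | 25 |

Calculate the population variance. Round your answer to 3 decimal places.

Values: 2, 3, 4, 5, 6, 7, 8
n = 125, Σfx = 632, mean = 5.0560
Σfx² = 3764
Σf(x − x̄)² = Σfx² − (Σfx)²/n = 3764 − 632²/125 = 568.6080
Population variance = 568.6080 / 125 = 4.5489

4.549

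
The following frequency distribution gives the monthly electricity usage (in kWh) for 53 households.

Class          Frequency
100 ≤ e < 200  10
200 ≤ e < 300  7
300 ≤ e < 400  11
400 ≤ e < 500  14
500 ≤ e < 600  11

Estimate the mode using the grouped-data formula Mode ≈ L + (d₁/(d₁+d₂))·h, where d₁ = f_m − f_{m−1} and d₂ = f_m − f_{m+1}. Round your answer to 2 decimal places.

450.00

Modal class: 400 ≤ e < 500 (highest frequency 14).
d₁ = 14 − 11 = 3, d₂ = 14 − 11 = 3
Mode ≈ 400 + (3/(3+3)) × 100 = 400 + 50.0000 = 450.0000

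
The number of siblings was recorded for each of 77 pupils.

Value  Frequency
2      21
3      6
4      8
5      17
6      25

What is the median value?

Cumulative frequencies: 21, 27, 35, 52, 77
n = 77, so the median is the value in position (n+1)/2 = 39.
Position 39 falls at value 5.

5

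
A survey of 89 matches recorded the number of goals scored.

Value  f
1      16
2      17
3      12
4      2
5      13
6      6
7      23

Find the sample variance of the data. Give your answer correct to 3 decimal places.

5.318

Values: 1, 2, 3, 4, 5, 6, 7
n = 89, Σfx = 356, mean = 4.0000
Σfx² = 1892
Σf(x − x̄)² = Σfx² − (Σfx)²/n = 1892 − 356²/89 = 468.0000
Sample variance = 468.0000 / 88 = 5.3182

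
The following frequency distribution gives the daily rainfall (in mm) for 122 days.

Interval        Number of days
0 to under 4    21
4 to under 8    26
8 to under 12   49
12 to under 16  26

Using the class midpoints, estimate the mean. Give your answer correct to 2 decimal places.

8.62

Midpoints: 2, 6, 10, 14
Σfm = 21×2 + 26×6 + 49×10 + 26×14 = 1052
n = Σf = 122
Mean = 1052 / 122 = 8.6230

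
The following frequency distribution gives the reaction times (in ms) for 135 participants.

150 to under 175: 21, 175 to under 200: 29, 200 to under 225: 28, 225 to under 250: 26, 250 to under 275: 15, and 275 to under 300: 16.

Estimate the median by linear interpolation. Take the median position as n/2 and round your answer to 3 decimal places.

Cumulative frequencies: 21, 50, 78, 104, 119, 135
n = 135; position = n/2 = 67.5.
This falls in the class 200 to under 225: L = 200, F = 50, f = 28, h = 25.
Median ≈ 200 + ((67.5 − 50) / 28) × 25 = 215.6250

215.625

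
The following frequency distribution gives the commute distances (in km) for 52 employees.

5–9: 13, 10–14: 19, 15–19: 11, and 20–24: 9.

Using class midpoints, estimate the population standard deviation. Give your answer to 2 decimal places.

Midpoints: 7, 12, 17, 22
n = 52, Σfm = 704, mean = 13.5385
Σfm² = 10908
Σf(m − x̄)² = Σfm² − (Σfm)²/n = 10908 − 704²/52 = 1376.9231
Population variance = 1376.9231 / 52 = 26.4793
Standard deviation = √26.4793 = 5.1458

5.15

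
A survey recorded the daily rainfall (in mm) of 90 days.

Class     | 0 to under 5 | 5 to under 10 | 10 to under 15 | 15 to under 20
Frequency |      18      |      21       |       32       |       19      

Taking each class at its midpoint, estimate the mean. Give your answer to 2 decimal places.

Midpoints: 2.5, 7.5, 12.5, 17.5
Σfm = 18×2.5 + 21×7.5 + 32×12.5 + 19×17.5 = 935
n = Σf = 90
Mean = 935 / 90 = 10.3889

10.39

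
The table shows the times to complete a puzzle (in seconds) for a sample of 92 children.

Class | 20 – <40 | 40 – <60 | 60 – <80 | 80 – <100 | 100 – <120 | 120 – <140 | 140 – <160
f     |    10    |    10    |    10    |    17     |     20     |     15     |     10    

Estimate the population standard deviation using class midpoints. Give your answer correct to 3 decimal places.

Midpoints: 30, 50, 70, 90, 110, 130, 150
n = 92, Σfm = 8680, mean = 94.3478
Σfm² = 941200
Σf(m − x̄)² = Σfm² − (Σfm)²/n = 941200 − 8680²/92 = 122260.8696
Population variance = 122260.8696 / 92 = 1328.9225
Standard deviation = √1328.9225 = 36.4544

36.454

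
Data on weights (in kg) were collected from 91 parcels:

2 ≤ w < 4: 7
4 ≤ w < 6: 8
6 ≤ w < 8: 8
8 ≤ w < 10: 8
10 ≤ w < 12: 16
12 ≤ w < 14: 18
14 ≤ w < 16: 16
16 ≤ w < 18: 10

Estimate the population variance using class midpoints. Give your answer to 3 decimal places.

Midpoints: 3, 5, 7, 9, 11, 13, 15, 17
n = 91, Σfm = 1009, mean = 11.0879
Σfm² = 12771
Σf(m − x̄)² = Σfm² − (Σfm)²/n = 12771 − 1009²/91 = 1583.2967
Population variance = 1583.2967 / 91 = 17.3989

17.399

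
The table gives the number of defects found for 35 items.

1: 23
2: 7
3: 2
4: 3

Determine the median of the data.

1

Cumulative frequencies: 23, 30, 32, 35
n = 35, so the median is the value in position (n+1)/2 = 18.
Position 18 falls at value 1.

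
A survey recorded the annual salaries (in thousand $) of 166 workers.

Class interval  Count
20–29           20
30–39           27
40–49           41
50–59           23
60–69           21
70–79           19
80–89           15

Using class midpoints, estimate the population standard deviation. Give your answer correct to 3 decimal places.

18.125

Midpoints: 24.5, 34.5, 44.5, 54.5, 64.5, 74.5, 84.5
n = 166, Σfm = 8537, mean = 51.4277
Σfm² = 493571.5
Σf(m − x̄)² = Σfm² − (Σfm)²/n = 493571.5 − 8537²/166 = 54533.1325
Population variance = 54533.1325 / 166 = 328.5128
Standard deviation = √328.5128 = 18.1249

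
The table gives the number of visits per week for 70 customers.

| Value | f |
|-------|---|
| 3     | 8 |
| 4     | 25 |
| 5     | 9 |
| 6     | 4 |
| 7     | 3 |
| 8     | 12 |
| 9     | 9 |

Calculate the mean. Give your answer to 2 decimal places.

5.59

Values: 3, 4, 5, 6, 7, 8, 9
Σfx = 8×3 + 25×4 + 9×5 + 4×6 + 3×7 + 12×8 + 9×9 = 391
n = Σf = 70
Mean = 391 / 70 = 5.5857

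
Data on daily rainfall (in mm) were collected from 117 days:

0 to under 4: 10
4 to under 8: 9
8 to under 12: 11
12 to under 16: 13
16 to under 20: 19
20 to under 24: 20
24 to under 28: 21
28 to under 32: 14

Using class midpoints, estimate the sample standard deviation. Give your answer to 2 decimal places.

8.53

Midpoints: 2, 6, 10, 14, 18, 22, 26, 30
n = 117, Σfm = 2114, mean = 18.0684
Σfm² = 46644
Σf(m − x̄)² = Σfm² − (Σfm)²/n = 46644 − 2114²/117 = 8447.4530
Sample variance = 8447.4530 / 116 = 72.8229
Standard deviation = √72.8229 = 8.5336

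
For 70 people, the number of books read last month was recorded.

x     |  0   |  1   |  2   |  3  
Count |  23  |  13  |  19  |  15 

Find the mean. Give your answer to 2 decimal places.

1.37

Values: 0, 1, 2, 3
Σfx = 23×0 + 13×1 + 19×2 + 15×3 = 96
n = Σf = 70
Mean = 96 / 70 = 1.3714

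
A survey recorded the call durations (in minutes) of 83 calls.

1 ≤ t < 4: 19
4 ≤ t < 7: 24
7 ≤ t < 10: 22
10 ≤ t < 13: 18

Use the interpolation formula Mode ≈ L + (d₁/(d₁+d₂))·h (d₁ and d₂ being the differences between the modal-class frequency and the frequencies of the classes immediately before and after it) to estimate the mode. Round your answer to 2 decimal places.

6.14

Modal class: 4 ≤ t < 7 (highest frequency 24).
d₁ = 24 − 19 = 5, d₂ = 24 − 22 = 2
Mode ≈ 4 + (5/(5+2)) × 3 = 4 + 2.1429 = 6.1429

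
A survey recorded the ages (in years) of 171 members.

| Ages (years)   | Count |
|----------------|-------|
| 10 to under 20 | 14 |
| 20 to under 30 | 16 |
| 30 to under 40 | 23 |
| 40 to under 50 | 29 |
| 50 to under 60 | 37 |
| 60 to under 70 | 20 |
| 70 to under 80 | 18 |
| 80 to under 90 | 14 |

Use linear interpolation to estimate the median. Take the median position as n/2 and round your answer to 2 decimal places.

50.95

Cumulative frequencies: 14, 30, 53, 82, 119, 139, 157, 171
n = 171; position = n/2 = 85.5.
This falls in the class 50 to under 60: L = 50, F = 82, f = 37, h = 10.
Median ≈ 50 + ((85.5 − 82) / 37) × 10 = 50.9459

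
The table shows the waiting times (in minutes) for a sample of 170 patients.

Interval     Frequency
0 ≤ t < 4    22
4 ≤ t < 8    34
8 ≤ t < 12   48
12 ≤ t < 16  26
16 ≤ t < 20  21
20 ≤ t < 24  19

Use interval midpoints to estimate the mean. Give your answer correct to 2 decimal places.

11.11

Midpoints: 2, 6, 10, 14, 18, 22
Σfm = 22×2 + 34×6 + 48×10 + 26×14 + 21×18 + 19×22 = 1888
n = Σf = 170
Mean = 1888 / 170 = 11.1059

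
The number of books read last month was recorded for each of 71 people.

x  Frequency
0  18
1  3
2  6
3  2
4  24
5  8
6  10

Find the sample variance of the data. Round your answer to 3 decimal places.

4.654

Values: 0, 1, 2, 3, 4, 5, 6
n = 71, Σfx = 217, mean = 3.0563
Σfx² = 989
Σf(x − x̄)² = Σfx² − (Σfx)²/n = 989 − 217²/71 = 325.7746
Sample variance = 325.7746 / 70 = 4.6539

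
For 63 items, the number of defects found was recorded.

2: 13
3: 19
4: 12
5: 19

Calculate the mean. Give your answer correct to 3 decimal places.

3.587

Values: 2, 3, 4, 5
Σfx = 13×2 + 19×3 + 12×4 + 19×5 = 226
n = Σf = 63
Mean = 226 / 63 = 3.5873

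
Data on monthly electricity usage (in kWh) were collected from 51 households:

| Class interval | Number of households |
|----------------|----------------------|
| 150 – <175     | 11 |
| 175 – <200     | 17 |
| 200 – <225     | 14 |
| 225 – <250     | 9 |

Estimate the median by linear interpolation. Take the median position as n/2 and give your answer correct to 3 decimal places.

Cumulative frequencies: 11, 28, 42, 51
n = 51; position = n/2 = 25.5.
This falls in the class 175 – <200: L = 175, F = 11, f = 17, h = 25.
Median ≈ 175 + ((25.5 − 11) / 17) × 25 = 196.3235

196.324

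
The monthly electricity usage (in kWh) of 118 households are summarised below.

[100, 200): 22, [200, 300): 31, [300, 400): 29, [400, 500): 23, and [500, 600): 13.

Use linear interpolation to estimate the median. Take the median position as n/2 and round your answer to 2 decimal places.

320.69

Cumulative frequencies: 22, 53, 82, 105, 118
n = 118; position = n/2 = 59.
This falls in the class [300, 400): L = 300, F = 53, f = 29, h = 100.
Median ≈ 300 + ((59 − 53) / 29) × 100 = 320.6897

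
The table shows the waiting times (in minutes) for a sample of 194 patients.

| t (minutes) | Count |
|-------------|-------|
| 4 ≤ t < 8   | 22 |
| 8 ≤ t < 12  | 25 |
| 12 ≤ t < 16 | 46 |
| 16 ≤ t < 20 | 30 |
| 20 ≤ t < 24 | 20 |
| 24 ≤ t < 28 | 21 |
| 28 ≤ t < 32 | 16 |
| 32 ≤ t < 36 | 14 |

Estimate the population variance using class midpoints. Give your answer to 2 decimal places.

67.29

Midpoints: 6, 10, 14, 18, 22, 26, 30, 34
n = 194, Σfm = 3508, mean = 18.0825
Σfm² = 76488
Σf(m − x̄)² = Σfm² − (Σfm)²/n = 76488 − 3508²/194 = 13054.6804
Population variance = 13054.6804 / 194 = 67.2922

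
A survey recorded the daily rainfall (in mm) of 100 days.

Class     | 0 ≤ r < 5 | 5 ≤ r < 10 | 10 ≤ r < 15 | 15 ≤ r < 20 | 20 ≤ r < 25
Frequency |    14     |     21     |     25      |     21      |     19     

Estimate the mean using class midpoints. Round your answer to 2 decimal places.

13.00

Midpoints: 2.5, 7.5, 12.5, 17.5, 22.5
Σfm = 14×2.5 + 21×7.5 + 25×12.5 + 21×17.5 + 19×22.5 = 1300
n = Σf = 100
Mean = 1300 / 100 = 13.0000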